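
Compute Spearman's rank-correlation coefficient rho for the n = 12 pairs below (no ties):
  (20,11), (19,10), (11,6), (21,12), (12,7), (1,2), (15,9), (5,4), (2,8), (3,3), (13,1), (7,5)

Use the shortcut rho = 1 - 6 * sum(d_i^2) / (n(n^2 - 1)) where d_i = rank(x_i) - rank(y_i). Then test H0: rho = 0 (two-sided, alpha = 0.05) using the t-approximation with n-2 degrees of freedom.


Step 1: Rank x and y separately (midranks; no ties here).
rank(x): 20->11, 19->10, 11->6, 21->12, 12->7, 1->1, 15->9, 5->4, 2->2, 3->3, 13->8, 7->5
rank(y): 11->11, 10->10, 6->6, 12->12, 7->7, 2->2, 9->9, 4->4, 8->8, 3->3, 1->1, 5->5
Step 2: d_i = R_x(i) - R_y(i); compute d_i^2.
  (11-11)^2=0, (10-10)^2=0, (6-6)^2=0, (12-12)^2=0, (7-7)^2=0, (1-2)^2=1, (9-9)^2=0, (4-4)^2=0, (2-8)^2=36, (3-3)^2=0, (8-1)^2=49, (5-5)^2=0
sum(d^2) = 86.
Step 3: rho = 1 - 6*86 / (12*(12^2 - 1)) = 1 - 516/1716 = 0.699301.
Step 4: Under H0, t = rho * sqrt((n-2)/(1-rho^2)) = 3.0936 ~ t(10).
Step 5: Two-sided p-value from the t-distribution with 10 df = 0.011374.
Step 6: alpha = 0.05. reject H0.

rho = 0.6993, p = 0.011374, reject H0 at alpha = 0.05.


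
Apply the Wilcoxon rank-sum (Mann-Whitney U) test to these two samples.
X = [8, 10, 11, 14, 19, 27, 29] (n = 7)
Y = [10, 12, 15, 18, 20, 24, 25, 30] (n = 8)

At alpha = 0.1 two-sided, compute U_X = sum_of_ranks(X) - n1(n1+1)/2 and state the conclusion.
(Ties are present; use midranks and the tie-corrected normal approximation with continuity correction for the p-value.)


Step 1: Combine and sort all 15 observations; assign midranks.
sorted (value, group): (8,X), (10,X), (10,Y), (11,X), (12,Y), (14,X), (15,Y), (18,Y), (19,X), (20,Y), (24,Y), (25,Y), (27,X), (29,X), (30,Y)
ranks: 8->1, 10->2.5, 10->2.5, 11->4, 12->5, 14->6, 15->7, 18->8, 19->9, 20->10, 24->11, 25->12, 27->13, 29->14, 30->15
Step 2: Rank sum for X: R1 = 1 + 2.5 + 4 + 6 + 9 + 13 + 14 = 49.5.
Step 3: U_X = R1 - n1(n1+1)/2 = 49.5 - 7*8/2 = 49.5 - 28 = 21.5.
       U_Y = n1*n2 - U_X = 56 - 21.5 = 34.5.
Step 4: Ties are present, so use the tie-corrected normal approximation (with continuity correction) for the p-value.
Step 5: p-value = 0.487064; compare to alpha = 0.1. fail to reject H0.

U_X = 21.5, p = 0.487064, fail to reject H0 at alpha = 0.1.


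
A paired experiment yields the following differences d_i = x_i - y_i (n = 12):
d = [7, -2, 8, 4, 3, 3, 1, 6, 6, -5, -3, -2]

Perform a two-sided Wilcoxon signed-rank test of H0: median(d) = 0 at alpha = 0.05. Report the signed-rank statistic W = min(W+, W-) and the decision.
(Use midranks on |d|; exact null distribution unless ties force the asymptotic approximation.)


Step 1: Drop any zero differences (none here) and take |d_i|.
|d| = [7, 2, 8, 4, 3, 3, 1, 6, 6, 5, 3, 2]
Step 2: Midrank |d_i| (ties get averaged ranks).
ranks: |7|->11, |2|->2.5, |8|->12, |4|->7, |3|->5, |3|->5, |1|->1, |6|->9.5, |6|->9.5, |5|->8, |3|->5, |2|->2.5
Step 3: Attach original signs; sum ranks with positive sign and with negative sign.
W+ = 11 + 12 + 7 + 5 + 5 + 1 + 9.5 + 9.5 = 60
W- = 2.5 + 8 + 5 + 2.5 = 18
(Check: W+ + W- = 78 should equal n(n+1)/2 = 78.)
Step 4: Test statistic W = min(W+, W-) = 18.
Step 5: Ties in |d|, so use the tie-corrected normal approximation.
        E[W] = n(n+1)/4 = 12*13/4 = 39.
        Tie groups: |d|=2 (t=2), |d|=3 (t=3), |d|=6 (t=2); sum(t^3 - t) = 36.
        Var[W] = n(n+1)(2n+1)/24 - sum(t^3-t)/48 = 3900/24 - 36/48 = 161.75.
        z = (W - E[W]) / sqrt(Var[W]) = (18 - 39) / 12.7181 = -1.6512.
        Two-sided p = 2*Phi(z) = 0.098700.
Step 6: alpha = 0.05. fail to reject H0.

W+ = 60, W- = 18, W = min = 18, p = 0.098700, fail to reject H0.


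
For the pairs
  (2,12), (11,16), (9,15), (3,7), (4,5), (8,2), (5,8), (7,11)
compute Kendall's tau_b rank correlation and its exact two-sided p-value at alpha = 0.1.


Step 1: Enumerate the 28 unordered pairs (i,j) with i<j and classify each by sign(x_j-x_i) * sign(y_j-y_i).
  (1,2):dx=+9,dy=+4->C; (1,3):dx=+7,dy=+3->C; (1,4):dx=+1,dy=-5->D; (1,5):dx=+2,dy=-7->D
  (1,6):dx=+6,dy=-10->D; (1,7):dx=+3,dy=-4->D; (1,8):dx=+5,dy=-1->D; (2,3):dx=-2,dy=-1->C
  (2,4):dx=-8,dy=-9->C; (2,5):dx=-7,dy=-11->C; (2,6):dx=-3,dy=-14->C; (2,7):dx=-6,dy=-8->C
  (2,8):dx=-4,dy=-5->C; (3,4):dx=-6,dy=-8->C; (3,5):dx=-5,dy=-10->C; (3,6):dx=-1,dy=-13->C
  (3,7):dx=-4,dy=-7->C; (3,8):dx=-2,dy=-4->C; (4,5):dx=+1,dy=-2->D; (4,6):dx=+5,dy=-5->D
  (4,7):dx=+2,dy=+1->C; (4,8):dx=+4,dy=+4->C; (5,6):dx=+4,dy=-3->D; (5,7):dx=+1,dy=+3->C
  (5,8):dx=+3,dy=+6->C; (6,7):dx=-3,dy=+6->D; (6,8):dx=-1,dy=+9->D; (7,8):dx=+2,dy=+3->C
Step 2: C = 18, D = 10, total pairs = 28.
Step 3: tau = (C - D)/(n(n-1)/2) = (18 - 10)/28 = 0.285714.
Step 4: Exact two-sided p-value (enumerate n! = 40320 permutations of y under H0): p = 0.398760.
Step 5: alpha = 0.1. fail to reject H0.

tau_b = 0.2857 (C=18, D=10), p = 0.398760, fail to reject H0.


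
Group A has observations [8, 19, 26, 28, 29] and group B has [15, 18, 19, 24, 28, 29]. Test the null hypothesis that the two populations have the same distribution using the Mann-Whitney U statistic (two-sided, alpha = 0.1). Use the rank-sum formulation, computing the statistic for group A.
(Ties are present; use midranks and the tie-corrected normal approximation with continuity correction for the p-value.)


Step 1: Combine and sort all 11 observations; assign midranks.
sorted (value, group): (8,X), (15,Y), (18,Y), (19,X), (19,Y), (24,Y), (26,X), (28,X), (28,Y), (29,X), (29,Y)
ranks: 8->1, 15->2, 18->3, 19->4.5, 19->4.5, 24->6, 26->7, 28->8.5, 28->8.5, 29->10.5, 29->10.5
Step 2: Rank sum for X: R1 = 1 + 4.5 + 7 + 8.5 + 10.5 = 31.5.
Step 3: U_X = R1 - n1(n1+1)/2 = 31.5 - 5*6/2 = 31.5 - 15 = 16.5.
       U_Y = n1*n2 - U_X = 30 - 16.5 = 13.5.
Step 4: Ties are present, so use the tie-corrected normal approximation (with continuity correction) for the p-value.
Step 5: p-value = 0.854145; compare to alpha = 0.1. fail to reject H0.

U_X = 16.5, p = 0.854145, fail to reject H0 at alpha = 0.1.


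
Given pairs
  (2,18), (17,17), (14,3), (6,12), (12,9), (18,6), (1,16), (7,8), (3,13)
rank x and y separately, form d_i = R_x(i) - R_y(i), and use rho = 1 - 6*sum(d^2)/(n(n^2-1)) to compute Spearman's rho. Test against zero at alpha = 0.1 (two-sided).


Step 1: Rank x and y separately (midranks; no ties here).
rank(x): 2->2, 17->8, 14->7, 6->4, 12->6, 18->9, 1->1, 7->5, 3->3
rank(y): 18->9, 17->8, 3->1, 12->5, 9->4, 6->2, 16->7, 8->3, 13->6
Step 2: d_i = R_x(i) - R_y(i); compute d_i^2.
  (2-9)^2=49, (8-8)^2=0, (7-1)^2=36, (4-5)^2=1, (6-4)^2=4, (9-2)^2=49, (1-7)^2=36, (5-3)^2=4, (3-6)^2=9
sum(d^2) = 188.
Step 3: rho = 1 - 6*188 / (9*(9^2 - 1)) = 1 - 1128/720 = -0.566667.
Step 4: Under H0, t = rho * sqrt((n-2)/(1-rho^2)) = -1.8196 ~ t(7).
Step 5: Two-sided p-value from the t-distribution with 7 df = 0.111633.
Step 6: alpha = 0.1. fail to reject H0.

rho = -0.5667, p = 0.111633, fail to reject H0 at alpha = 0.1.


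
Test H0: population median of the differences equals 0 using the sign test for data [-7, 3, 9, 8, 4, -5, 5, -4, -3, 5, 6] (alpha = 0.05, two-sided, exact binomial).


Step 1: Discard zero differences. Original n = 11; n_eff = number of nonzero differences = 11.
Nonzero differences (with sign): -7, +3, +9, +8, +4, -5, +5, -4, -3, +5, +6
Step 2: Count signs: positive = 7, negative = 4.
Step 3: Under H0: P(positive) = 0.5, so the number of positives S ~ Bin(11, 0.5).
Step 4: Two-sided exact p-value = sum of Bin(11,0.5) probabilities at or below the observed probability = 0.548828.
Step 5: alpha = 0.05. fail to reject H0.

n_eff = 11, pos = 7, neg = 4, p = 0.548828, fail to reject H0.


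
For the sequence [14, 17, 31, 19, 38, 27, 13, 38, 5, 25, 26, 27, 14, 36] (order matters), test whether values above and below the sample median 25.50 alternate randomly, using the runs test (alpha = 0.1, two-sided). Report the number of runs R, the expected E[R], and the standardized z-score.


Step 1: Compute median = 25.50; label A = above, B = below.
Labels in order: BBABAABABBAABA  (n_A = 7, n_B = 7)
Step 2: Count runs R = 10.
Step 3: Under H0 (random ordering), E[R] = 2*n_A*n_B/(n_A+n_B) + 1 = 2*7*7/14 + 1 = 8.0000.
        Var[R] = 2*n_A*n_B*(2*n_A*n_B - n_A - n_B) / ((n_A+n_B)^2 * (n_A+n_B-1)) = 8232/2548 = 3.2308.
        SD[R] = 1.7974.
Step 4: Continuity-corrected z = (R - 0.5 - E[R]) / SD[R] = (10 - 0.5 - 8.0000) / 1.7974 = 0.8345.
Step 5: Two-sided p-value via normal approximation = 2*(1 - Phi(|z|)) = 0.403986.
Step 6: alpha = 0.1. fail to reject H0.

R = 10, z = 0.8345, p = 0.403986, fail to reject H0.


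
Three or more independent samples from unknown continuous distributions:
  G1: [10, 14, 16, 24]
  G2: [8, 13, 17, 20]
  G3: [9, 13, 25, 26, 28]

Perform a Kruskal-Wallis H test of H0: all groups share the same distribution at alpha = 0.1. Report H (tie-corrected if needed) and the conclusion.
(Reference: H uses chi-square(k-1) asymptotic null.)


Step 1: Combine all N = 13 observations and assign midranks.
sorted (value, group, rank): (8,G2,1), (9,G3,2), (10,G1,3), (13,G2,4.5), (13,G3,4.5), (14,G1,6), (16,G1,7), (17,G2,8), (20,G2,9), (24,G1,10), (25,G3,11), (26,G3,12), (28,G3,13)
Step 2: Sum ranks within each group.
R_1 = 26 (n_1 = 4)
R_2 = 22.5 (n_2 = 4)
R_3 = 42.5 (n_3 = 5)
Step 3: H = 12/(N(N+1)) * sum(R_i^2/n_i) - 3(N+1)
     = 12/(13*14) * (26^2/4 + 22.5^2/4 + 42.5^2/5) - 3*14
     = 0.065934 * 656.812 - 42
     = 1.306319.
Step 4: Ties present; correction factor C = 1 - 6/(13^3 - 13) = 0.997253. Corrected H = 1.306319 / 0.997253 = 1.309917.
Step 5: Under H0, H ~ chi^2(2); p-value = 0.519464.
Step 6: alpha = 0.1. fail to reject H0.

H = 1.3099, df = 2, p = 0.519464, fail to reject H0.


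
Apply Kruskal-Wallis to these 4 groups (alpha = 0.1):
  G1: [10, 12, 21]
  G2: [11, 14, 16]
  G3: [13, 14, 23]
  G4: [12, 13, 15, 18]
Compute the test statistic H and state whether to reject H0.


Step 1: Combine all N = 13 observations and assign midranks.
sorted (value, group, rank): (10,G1,1), (11,G2,2), (12,G1,3.5), (12,G4,3.5), (13,G3,5.5), (13,G4,5.5), (14,G2,7.5), (14,G3,7.5), (15,G4,9), (16,G2,10), (18,G4,11), (21,G1,12), (23,G3,13)
Step 2: Sum ranks within each group.
R_1 = 16.5 (n_1 = 3)
R_2 = 19.5 (n_2 = 3)
R_3 = 26 (n_3 = 3)
R_4 = 29 (n_4 = 4)
Step 3: H = 12/(N(N+1)) * sum(R_i^2/n_i) - 3(N+1)
     = 12/(13*14) * (16.5^2/3 + 19.5^2/3 + 26^2/3 + 29^2/4) - 3*14
     = 0.065934 * 653.083 - 42
     = 1.060440.
Step 4: Ties present; correction factor C = 1 - 18/(13^3 - 13) = 0.991758. Corrected H = 1.060440 / 0.991758 = 1.069252.
Step 5: Under H0, H ~ chi^2(3); p-value = 0.784501.
Step 6: alpha = 0.1. fail to reject H0.

H = 1.0693, df = 3, p = 0.784501, fail to reject H0.


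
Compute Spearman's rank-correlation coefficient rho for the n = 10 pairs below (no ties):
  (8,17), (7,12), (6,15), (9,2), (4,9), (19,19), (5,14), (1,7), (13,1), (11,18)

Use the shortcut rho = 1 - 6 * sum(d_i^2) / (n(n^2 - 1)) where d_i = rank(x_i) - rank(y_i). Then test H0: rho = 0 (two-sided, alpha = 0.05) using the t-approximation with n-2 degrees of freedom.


Step 1: Rank x and y separately (midranks; no ties here).
rank(x): 8->6, 7->5, 6->4, 9->7, 4->2, 19->10, 5->3, 1->1, 13->9, 11->8
rank(y): 17->8, 12->5, 15->7, 2->2, 9->4, 19->10, 14->6, 7->3, 1->1, 18->9
Step 2: d_i = R_x(i) - R_y(i); compute d_i^2.
  (6-8)^2=4, (5-5)^2=0, (4-7)^2=9, (7-2)^2=25, (2-4)^2=4, (10-10)^2=0, (3-6)^2=9, (1-3)^2=4, (9-1)^2=64, (8-9)^2=1
sum(d^2) = 120.
Step 3: rho = 1 - 6*120 / (10*(10^2 - 1)) = 1 - 720/990 = 0.272727.
Step 4: Under H0, t = rho * sqrt((n-2)/(1-rho^2)) = 0.8018 ~ t(8).
Step 5: Two-sided p-value from the t-distribution with 8 df = 0.445838.
Step 6: alpha = 0.05. fail to reject H0.

rho = 0.2727, p = 0.445838, fail to reject H0 at alpha = 0.05.


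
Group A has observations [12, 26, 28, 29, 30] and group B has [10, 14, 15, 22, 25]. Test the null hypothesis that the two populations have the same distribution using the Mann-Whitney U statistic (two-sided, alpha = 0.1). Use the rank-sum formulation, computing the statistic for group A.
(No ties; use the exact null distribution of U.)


Step 1: Combine and sort all 10 observations; assign midranks.
sorted (value, group): (10,Y), (12,X), (14,Y), (15,Y), (22,Y), (25,Y), (26,X), (28,X), (29,X), (30,X)
ranks: 10->1, 12->2, 14->3, 15->4, 22->5, 25->6, 26->7, 28->8, 29->9, 30->10
Step 2: Rank sum for X: R1 = 2 + 7 + 8 + 9 + 10 = 36.
Step 3: U_X = R1 - n1(n1+1)/2 = 36 - 5*6/2 = 36 - 15 = 21.
       U_Y = n1*n2 - U_X = 25 - 21 = 4.
Step 4: No ties, so the exact null distribution of U (based on enumerating the C(10,5) = 252 equally likely rank assignments) gives the two-sided p-value.
Step 5: p-value = 0.095238; compare to alpha = 0.1. reject H0.

U_X = 21, p = 0.095238, reject H0 at alpha = 0.1.


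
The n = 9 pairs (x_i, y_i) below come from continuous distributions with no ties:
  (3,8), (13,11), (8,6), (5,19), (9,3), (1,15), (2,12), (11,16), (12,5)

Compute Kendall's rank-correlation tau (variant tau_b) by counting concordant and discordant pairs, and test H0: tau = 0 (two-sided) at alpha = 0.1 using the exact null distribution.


Step 1: Enumerate the 36 unordered pairs (i,j) with i<j and classify each by sign(x_j-x_i) * sign(y_j-y_i).
  (1,2):dx=+10,dy=+3->C; (1,3):dx=+5,dy=-2->D; (1,4):dx=+2,dy=+11->C; (1,5):dx=+6,dy=-5->D
  (1,6):dx=-2,dy=+7->D; (1,7):dx=-1,dy=+4->D; (1,8):dx=+8,dy=+8->C; (1,9):dx=+9,dy=-3->D
  (2,3):dx=-5,dy=-5->C; (2,4):dx=-8,dy=+8->D; (2,5):dx=-4,dy=-8->C; (2,6):dx=-12,dy=+4->D
  (2,7):dx=-11,dy=+1->D; (2,8):dx=-2,dy=+5->D; (2,9):dx=-1,dy=-6->C; (3,4):dx=-3,dy=+13->D
  (3,5):dx=+1,dy=-3->D; (3,6):dx=-7,dy=+9->D; (3,7):dx=-6,dy=+6->D; (3,8):dx=+3,dy=+10->C
  (3,9):dx=+4,dy=-1->D; (4,5):dx=+4,dy=-16->D; (4,6):dx=-4,dy=-4->C; (4,7):dx=-3,dy=-7->C
  (4,8):dx=+6,dy=-3->D; (4,9):dx=+7,dy=-14->D; (5,6):dx=-8,dy=+12->D; (5,7):dx=-7,dy=+9->D
  (5,8):dx=+2,dy=+13->C; (5,9):dx=+3,dy=+2->C; (6,7):dx=+1,dy=-3->D; (6,8):dx=+10,dy=+1->C
  (6,9):dx=+11,dy=-10->D; (7,8):dx=+9,dy=+4->C; (7,9):dx=+10,dy=-7->D; (8,9):dx=+1,dy=-11->D
Step 2: C = 13, D = 23, total pairs = 36.
Step 3: tau = (C - D)/(n(n-1)/2) = (13 - 23)/36 = -0.277778.
Step 4: Exact two-sided p-value (enumerate n! = 362880 permutations of y under H0): p = 0.358488.
Step 5: alpha = 0.1. fail to reject H0.

tau_b = -0.2778 (C=13, D=23), p = 0.358488, fail to reject H0.


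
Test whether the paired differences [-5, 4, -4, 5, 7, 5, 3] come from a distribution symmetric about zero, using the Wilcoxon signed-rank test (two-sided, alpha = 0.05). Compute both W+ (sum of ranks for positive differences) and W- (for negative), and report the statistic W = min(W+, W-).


Step 1: Drop any zero differences (none here) and take |d_i|.
|d| = [5, 4, 4, 5, 7, 5, 3]
Step 2: Midrank |d_i| (ties get averaged ranks).
ranks: |5|->5, |4|->2.5, |4|->2.5, |5|->5, |7|->7, |5|->5, |3|->1
Step 3: Attach original signs; sum ranks with positive sign and with negative sign.
W+ = 2.5 + 5 + 7 + 5 + 1 = 20.5
W- = 5 + 2.5 = 7.5
(Check: W+ + W- = 28 should equal n(n+1)/2 = 28.)
Step 4: Test statistic W = min(W+, W-) = 7.5.
Step 5: Ties in |d|, so use the tie-corrected normal approximation.
        E[W] = n(n+1)/4 = 7*8/4 = 14.
        Tie groups: |d|=4 (t=2), |d|=5 (t=3); sum(t^3 - t) = 30.
        Var[W] = n(n+1)(2n+1)/24 - sum(t^3-t)/48 = 840/24 - 30/48 = 34.375.
        z = (W - E[W]) / sqrt(Var[W]) = (7.5 - 14) / 5.8630 = -1.1086.
        Two-sided p = 2*Phi(z) = 0.267584.
Step 6: alpha = 0.05. fail to reject H0.

W+ = 20.5, W- = 7.5, W = min = 7.5, p = 0.267584, fail to reject H0.


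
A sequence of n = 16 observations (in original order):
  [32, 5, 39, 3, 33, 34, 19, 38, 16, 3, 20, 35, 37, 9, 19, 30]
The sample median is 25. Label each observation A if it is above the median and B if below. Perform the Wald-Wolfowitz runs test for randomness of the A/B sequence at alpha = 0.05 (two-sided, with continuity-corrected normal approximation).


Step 1: Compute median = 25; label A = above, B = below.
Labels in order: ABABAABABBBAABBA  (n_A = 8, n_B = 8)
Step 2: Count runs R = 11.
Step 3: Under H0 (random ordering), E[R] = 2*n_A*n_B/(n_A+n_B) + 1 = 2*8*8/16 + 1 = 9.0000.
        Var[R] = 2*n_A*n_B*(2*n_A*n_B - n_A - n_B) / ((n_A+n_B)^2 * (n_A+n_B-1)) = 14336/3840 = 3.7333.
        SD[R] = 1.9322.
Step 4: Continuity-corrected z = (R - 0.5 - E[R]) / SD[R] = (11 - 0.5 - 9.0000) / 1.9322 = 0.7763.
Step 5: Two-sided p-value via normal approximation = 2*(1 - Phi(|z|)) = 0.437558.
Step 6: alpha = 0.05. fail to reject H0.

R = 11, z = 0.7763, p = 0.437558, fail to reject H0.


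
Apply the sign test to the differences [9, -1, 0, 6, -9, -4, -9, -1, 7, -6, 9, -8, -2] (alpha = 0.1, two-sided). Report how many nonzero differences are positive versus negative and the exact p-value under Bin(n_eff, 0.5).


Step 1: Discard zero differences. Original n = 13; n_eff = number of nonzero differences = 12.
Nonzero differences (with sign): +9, -1, +6, -9, -4, -9, -1, +7, -6, +9, -8, -2
Step 2: Count signs: positive = 4, negative = 8.
Step 3: Under H0: P(positive) = 0.5, so the number of positives S ~ Bin(12, 0.5).
Step 4: Two-sided exact p-value = sum of Bin(12,0.5) probabilities at or below the observed probability = 0.387695.
Step 5: alpha = 0.1. fail to reject H0.

n_eff = 12, pos = 4, neg = 8, p = 0.387695, fail to reject H0.


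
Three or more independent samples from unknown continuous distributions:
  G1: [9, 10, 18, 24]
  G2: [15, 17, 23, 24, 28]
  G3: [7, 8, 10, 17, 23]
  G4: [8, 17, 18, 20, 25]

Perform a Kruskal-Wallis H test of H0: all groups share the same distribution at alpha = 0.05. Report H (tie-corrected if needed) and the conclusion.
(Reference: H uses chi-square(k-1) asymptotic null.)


Step 1: Combine all N = 19 observations and assign midranks.
sorted (value, group, rank): (7,G3,1), (8,G3,2.5), (8,G4,2.5), (9,G1,4), (10,G1,5.5), (10,G3,5.5), (15,G2,7), (17,G2,9), (17,G3,9), (17,G4,9), (18,G1,11.5), (18,G4,11.5), (20,G4,13), (23,G2,14.5), (23,G3,14.5), (24,G1,16.5), (24,G2,16.5), (25,G4,18), (28,G2,19)
Step 2: Sum ranks within each group.
R_1 = 37.5 (n_1 = 4)
R_2 = 66 (n_2 = 5)
R_3 = 32.5 (n_3 = 5)
R_4 = 54 (n_4 = 5)
Step 3: H = 12/(N(N+1)) * sum(R_i^2/n_i) - 3(N+1)
     = 12/(19*20) * (37.5^2/4 + 66^2/5 + 32.5^2/5 + 54^2/5) - 3*20
     = 0.031579 * 2017.21 - 60
     = 3.701447.
Step 4: Ties present; correction factor C = 1 - 54/(19^3 - 19) = 0.992105. Corrected H = 3.701447 / 0.992105 = 3.730902.
Step 5: Under H0, H ~ chi^2(3); p-value = 0.292026.
Step 6: alpha = 0.05. fail to reject H0.

H = 3.7309, df = 3, p = 0.292026, fail to reject H0.


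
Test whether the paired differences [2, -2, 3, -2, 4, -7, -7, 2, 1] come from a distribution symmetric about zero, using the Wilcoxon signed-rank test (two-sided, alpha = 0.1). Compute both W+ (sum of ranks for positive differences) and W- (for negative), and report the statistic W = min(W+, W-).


Step 1: Drop any zero differences (none here) and take |d_i|.
|d| = [2, 2, 3, 2, 4, 7, 7, 2, 1]
Step 2: Midrank |d_i| (ties get averaged ranks).
ranks: |2|->3.5, |2|->3.5, |3|->6, |2|->3.5, |4|->7, |7|->8.5, |7|->8.5, |2|->3.5, |1|->1
Step 3: Attach original signs; sum ranks with positive sign and with negative sign.
W+ = 3.5 + 6 + 7 + 3.5 + 1 = 21
W- = 3.5 + 3.5 + 8.5 + 8.5 = 24
(Check: W+ + W- = 45 should equal n(n+1)/2 = 45.)
Step 4: Test statistic W = min(W+, W-) = 21.
Step 5: Ties in |d|, so use the tie-corrected normal approximation.
        E[W] = n(n+1)/4 = 9*10/4 = 22.5.
        Tie groups: |d|=2 (t=4), |d|=7 (t=2); sum(t^3 - t) = 66.
        Var[W] = n(n+1)(2n+1)/24 - sum(t^3-t)/48 = 1710/24 - 66/48 = 69.875.
        z = (W - E[W]) / sqrt(Var[W]) = (21 - 22.5) / 8.3591 = -0.1794.
        Two-sided p = 2*Phi(z) = 0.857589.
Step 6: alpha = 0.1. fail to reject H0.

W+ = 21, W- = 24, W = min = 21, p = 0.857589, fail to reject H0.


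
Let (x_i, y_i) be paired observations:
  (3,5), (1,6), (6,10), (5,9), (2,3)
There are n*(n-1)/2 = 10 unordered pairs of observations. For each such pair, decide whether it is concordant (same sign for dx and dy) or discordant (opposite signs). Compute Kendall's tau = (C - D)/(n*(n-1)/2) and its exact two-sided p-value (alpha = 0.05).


Step 1: Enumerate the 10 unordered pairs (i,j) with i<j and classify each by sign(x_j-x_i) * sign(y_j-y_i).
  (1,2):dx=-2,dy=+1->D; (1,3):dx=+3,dy=+5->C; (1,4):dx=+2,dy=+4->C; (1,5):dx=-1,dy=-2->C
  (2,3):dx=+5,dy=+4->C; (2,4):dx=+4,dy=+3->C; (2,5):dx=+1,dy=-3->D; (3,4):dx=-1,dy=-1->C
  (3,5):dx=-4,dy=-7->C; (4,5):dx=-3,dy=-6->C
Step 2: C = 8, D = 2, total pairs = 10.
Step 3: tau = (C - D)/(n(n-1)/2) = (8 - 2)/10 = 0.600000.
Step 4: Exact two-sided p-value (enumerate n! = 120 permutations of y under H0): p = 0.233333.
Step 5: alpha = 0.05. fail to reject H0.

tau_b = 0.6000 (C=8, D=2), p = 0.233333, fail to reject H0.


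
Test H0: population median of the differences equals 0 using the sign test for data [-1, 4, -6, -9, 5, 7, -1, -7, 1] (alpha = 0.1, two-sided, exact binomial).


Step 1: Discard zero differences. Original n = 9; n_eff = number of nonzero differences = 9.
Nonzero differences (with sign): -1, +4, -6, -9, +5, +7, -1, -7, +1
Step 2: Count signs: positive = 4, negative = 5.
Step 3: Under H0: P(positive) = 0.5, so the number of positives S ~ Bin(9, 0.5).
Step 4: Two-sided exact p-value = sum of Bin(9,0.5) probabilities at or below the observed probability = 1.000000.
Step 5: alpha = 0.1. fail to reject H0.

n_eff = 9, pos = 4, neg = 5, p = 1.000000, fail to reject H0.


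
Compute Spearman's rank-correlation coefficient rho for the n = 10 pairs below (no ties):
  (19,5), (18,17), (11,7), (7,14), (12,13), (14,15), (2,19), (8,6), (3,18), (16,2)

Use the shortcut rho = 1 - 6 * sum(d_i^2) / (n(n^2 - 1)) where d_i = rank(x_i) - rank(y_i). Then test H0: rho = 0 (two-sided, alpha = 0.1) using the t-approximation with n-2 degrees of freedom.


Step 1: Rank x and y separately (midranks; no ties here).
rank(x): 19->10, 18->9, 11->5, 7->3, 12->6, 14->7, 2->1, 8->4, 3->2, 16->8
rank(y): 5->2, 17->8, 7->4, 14->6, 13->5, 15->7, 19->10, 6->3, 18->9, 2->1
Step 2: d_i = R_x(i) - R_y(i); compute d_i^2.
  (10-2)^2=64, (9-8)^2=1, (5-4)^2=1, (3-6)^2=9, (6-5)^2=1, (7-7)^2=0, (1-10)^2=81, (4-3)^2=1, (2-9)^2=49, (8-1)^2=49
sum(d^2) = 256.
Step 3: rho = 1 - 6*256 / (10*(10^2 - 1)) = 1 - 1536/990 = -0.551515.
Step 4: Under H0, t = rho * sqrt((n-2)/(1-rho^2)) = -1.8700 ~ t(8).
Step 5: Two-sided p-value from the t-distribution with 8 df = 0.098401.
Step 6: alpha = 0.1. reject H0.

rho = -0.5515, p = 0.098401, reject H0 at alpha = 0.1.


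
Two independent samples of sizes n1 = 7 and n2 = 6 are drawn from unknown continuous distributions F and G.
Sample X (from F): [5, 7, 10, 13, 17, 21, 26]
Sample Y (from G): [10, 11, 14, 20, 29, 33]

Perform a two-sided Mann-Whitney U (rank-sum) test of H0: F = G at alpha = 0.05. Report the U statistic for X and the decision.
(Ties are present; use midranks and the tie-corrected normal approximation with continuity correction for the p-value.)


Step 1: Combine and sort all 13 observations; assign midranks.
sorted (value, group): (5,X), (7,X), (10,X), (10,Y), (11,Y), (13,X), (14,Y), (17,X), (20,Y), (21,X), (26,X), (29,Y), (33,Y)
ranks: 5->1, 7->2, 10->3.5, 10->3.5, 11->5, 13->6, 14->7, 17->8, 20->9, 21->10, 26->11, 29->12, 33->13
Step 2: Rank sum for X: R1 = 1 + 2 + 3.5 + 6 + 8 + 10 + 11 = 41.5.
Step 3: U_X = R1 - n1(n1+1)/2 = 41.5 - 7*8/2 = 41.5 - 28 = 13.5.
       U_Y = n1*n2 - U_X = 42 - 13.5 = 28.5.
Step 4: Ties are present, so use the tie-corrected normal approximation (with continuity correction) for the p-value.
Step 5: p-value = 0.316645; compare to alpha = 0.05. fail to reject H0.

U_X = 13.5, p = 0.316645, fail to reject H0 at alpha = 0.05.


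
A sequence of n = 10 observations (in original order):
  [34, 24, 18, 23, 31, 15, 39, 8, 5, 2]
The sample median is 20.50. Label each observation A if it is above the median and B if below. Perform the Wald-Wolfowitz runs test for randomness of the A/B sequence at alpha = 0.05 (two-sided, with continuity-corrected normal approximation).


Step 1: Compute median = 20.50; label A = above, B = below.
Labels in order: AABAABABBB  (n_A = 5, n_B = 5)
Step 2: Count runs R = 6.
Step 3: Under H0 (random ordering), E[R] = 2*n_A*n_B/(n_A+n_B) + 1 = 2*5*5/10 + 1 = 6.0000.
        Var[R] = 2*n_A*n_B*(2*n_A*n_B - n_A - n_B) / ((n_A+n_B)^2 * (n_A+n_B-1)) = 2000/900 = 2.2222.
        SD[R] = 1.4907.
Step 4: R = E[R], so z = 0 with no continuity correction.
Step 5: Two-sided p-value via normal approximation = 2*(1 - Phi(|z|)) = 1.000000.
Step 6: alpha = 0.05. fail to reject H0.

R = 6, z = 0.0000, p = 1.000000, fail to reject H0.


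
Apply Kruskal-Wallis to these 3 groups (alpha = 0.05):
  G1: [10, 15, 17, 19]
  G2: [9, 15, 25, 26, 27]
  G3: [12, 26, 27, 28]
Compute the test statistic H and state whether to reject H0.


Step 1: Combine all N = 13 observations and assign midranks.
sorted (value, group, rank): (9,G2,1), (10,G1,2), (12,G3,3), (15,G1,4.5), (15,G2,4.5), (17,G1,6), (19,G1,7), (25,G2,8), (26,G2,9.5), (26,G3,9.5), (27,G2,11.5), (27,G3,11.5), (28,G3,13)
Step 2: Sum ranks within each group.
R_1 = 19.5 (n_1 = 4)
R_2 = 34.5 (n_2 = 5)
R_3 = 37 (n_3 = 4)
Step 3: H = 12/(N(N+1)) * sum(R_i^2/n_i) - 3(N+1)
     = 12/(13*14) * (19.5^2/4 + 34.5^2/5 + 37^2/4) - 3*14
     = 0.065934 * 675.362 - 42
     = 2.529396.
Step 4: Ties present; correction factor C = 1 - 18/(13^3 - 13) = 0.991758. Corrected H = 2.529396 / 0.991758 = 2.550416.
Step 5: Under H0, H ~ chi^2(2); p-value = 0.279373.
Step 6: alpha = 0.05. fail to reject H0.

H = 2.5504, df = 2, p = 0.279373, fail to reject H0.


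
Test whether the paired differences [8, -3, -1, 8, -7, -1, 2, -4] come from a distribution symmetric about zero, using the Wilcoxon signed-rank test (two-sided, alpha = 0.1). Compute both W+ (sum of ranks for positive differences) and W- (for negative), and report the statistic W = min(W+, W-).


Step 1: Drop any zero differences (none here) and take |d_i|.
|d| = [8, 3, 1, 8, 7, 1, 2, 4]
Step 2: Midrank |d_i| (ties get averaged ranks).
ranks: |8|->7.5, |3|->4, |1|->1.5, |8|->7.5, |7|->6, |1|->1.5, |2|->3, |4|->5
Step 3: Attach original signs; sum ranks with positive sign and with negative sign.
W+ = 7.5 + 7.5 + 3 = 18
W- = 4 + 1.5 + 6 + 1.5 + 5 = 18
(Check: W+ + W- = 36 should equal n(n+1)/2 = 36.)
Step 4: Test statistic W = min(W+, W-) = 18.
Step 5: Ties in |d|, so use the tie-corrected normal approximation.
        E[W] = n(n+1)/4 = 8*9/4 = 18.
        Tie groups: |d|=1 (t=2), |d|=8 (t=2); sum(t^3 - t) = 12.
        Var[W] = n(n+1)(2n+1)/24 - sum(t^3-t)/48 = 1224/24 - 12/48 = 50.75.
        z = (W - E[W]) / sqrt(Var[W]) = (18 - 18) / 7.1239 = 0.0000.
        Two-sided p = 2*Phi(z) = 1.000000.
Step 6: alpha = 0.1. fail to reject H0.

W+ = 18, W- = 18, W = min = 18, p = 1.000000, fail to reject H0.


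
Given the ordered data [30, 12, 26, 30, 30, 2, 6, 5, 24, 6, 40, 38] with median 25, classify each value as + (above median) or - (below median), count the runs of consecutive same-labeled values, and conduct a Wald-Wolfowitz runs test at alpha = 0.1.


Step 1: Compute median = 25; label A = above, B = below.
Labels in order: ABAAABBBBBAA  (n_A = 6, n_B = 6)
Step 2: Count runs R = 5.
Step 3: Under H0 (random ordering), E[R] = 2*n_A*n_B/(n_A+n_B) + 1 = 2*6*6/12 + 1 = 7.0000.
        Var[R] = 2*n_A*n_B*(2*n_A*n_B - n_A - n_B) / ((n_A+n_B)^2 * (n_A+n_B-1)) = 4320/1584 = 2.7273.
        SD[R] = 1.6514.
Step 4: Continuity-corrected z = (R + 0.5 - E[R]) / SD[R] = (5 + 0.5 - 7.0000) / 1.6514 = -0.9083.
Step 5: Two-sided p-value via normal approximation = 2*(1 - Phi(|z|)) = 0.363722.
Step 6: alpha = 0.1. fail to reject H0.

R = 5, z = -0.9083, p = 0.363722, fail to reject H0.


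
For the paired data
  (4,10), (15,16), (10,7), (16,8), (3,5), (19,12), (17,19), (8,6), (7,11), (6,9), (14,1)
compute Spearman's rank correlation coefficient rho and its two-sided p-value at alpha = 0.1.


Step 1: Rank x and y separately (midranks; no ties here).
rank(x): 4->2, 15->8, 10->6, 16->9, 3->1, 19->11, 17->10, 8->5, 7->4, 6->3, 14->7
rank(y): 10->7, 16->10, 7->4, 8->5, 5->2, 12->9, 19->11, 6->3, 11->8, 9->6, 1->1
Step 2: d_i = R_x(i) - R_y(i); compute d_i^2.
  (2-7)^2=25, (8-10)^2=4, (6-4)^2=4, (9-5)^2=16, (1-2)^2=1, (11-9)^2=4, (10-11)^2=1, (5-3)^2=4, (4-8)^2=16, (3-6)^2=9, (7-1)^2=36
sum(d^2) = 120.
Step 3: rho = 1 - 6*120 / (11*(11^2 - 1)) = 1 - 720/1320 = 0.454545.
Step 4: Under H0, t = rho * sqrt((n-2)/(1-rho^2)) = 1.5309 ~ t(9).
Step 5: Two-sided p-value from the t-distribution with 9 df = 0.160145.
Step 6: alpha = 0.1. fail to reject H0.

rho = 0.4545, p = 0.160145, fail to reject H0 at alpha = 0.1.


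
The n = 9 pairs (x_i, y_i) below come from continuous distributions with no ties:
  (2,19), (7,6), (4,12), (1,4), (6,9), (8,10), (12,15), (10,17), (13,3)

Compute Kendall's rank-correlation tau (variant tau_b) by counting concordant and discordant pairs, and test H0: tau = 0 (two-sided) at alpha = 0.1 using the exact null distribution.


Step 1: Enumerate the 36 unordered pairs (i,j) with i<j and classify each by sign(x_j-x_i) * sign(y_j-y_i).
  (1,2):dx=+5,dy=-13->D; (1,3):dx=+2,dy=-7->D; (1,4):dx=-1,dy=-15->C; (1,5):dx=+4,dy=-10->D
  (1,6):dx=+6,dy=-9->D; (1,7):dx=+10,dy=-4->D; (1,8):dx=+8,dy=-2->D; (1,9):dx=+11,dy=-16->D
  (2,3):dx=-3,dy=+6->D; (2,4):dx=-6,dy=-2->C; (2,5):dx=-1,dy=+3->D; (2,6):dx=+1,dy=+4->C
  (2,7):dx=+5,dy=+9->C; (2,8):dx=+3,dy=+11->C; (2,9):dx=+6,dy=-3->D; (3,4):dx=-3,dy=-8->C
  (3,5):dx=+2,dy=-3->D; (3,6):dx=+4,dy=-2->D; (3,7):dx=+8,dy=+3->C; (3,8):dx=+6,dy=+5->C
  (3,9):dx=+9,dy=-9->D; (4,5):dx=+5,dy=+5->C; (4,6):dx=+7,dy=+6->C; (4,7):dx=+11,dy=+11->C
  (4,8):dx=+9,dy=+13->C; (4,9):dx=+12,dy=-1->D; (5,6):dx=+2,dy=+1->C; (5,7):dx=+6,dy=+6->C
  (5,8):dx=+4,dy=+8->C; (5,9):dx=+7,dy=-6->D; (6,7):dx=+4,dy=+5->C; (6,8):dx=+2,dy=+7->C
  (6,9):dx=+5,dy=-7->D; (7,8):dx=-2,dy=+2->D; (7,9):dx=+1,dy=-12->D; (8,9):dx=+3,dy=-14->D
Step 2: C = 17, D = 19, total pairs = 36.
Step 3: tau = (C - D)/(n(n-1)/2) = (17 - 19)/36 = -0.055556.
Step 4: Exact two-sided p-value (enumerate n! = 362880 permutations of y under H0): p = 0.919455.
Step 5: alpha = 0.1. fail to reject H0.

tau_b = -0.0556 (C=17, D=19), p = 0.919455, fail to reject H0.


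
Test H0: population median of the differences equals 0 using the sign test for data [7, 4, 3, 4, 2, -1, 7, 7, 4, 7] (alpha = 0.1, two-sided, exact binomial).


Step 1: Discard zero differences. Original n = 10; n_eff = number of nonzero differences = 10.
Nonzero differences (with sign): +7, +4, +3, +4, +2, -1, +7, +7, +4, +7
Step 2: Count signs: positive = 9, negative = 1.
Step 3: Under H0: P(positive) = 0.5, so the number of positives S ~ Bin(10, 0.5).
Step 4: Two-sided exact p-value = sum of Bin(10,0.5) probabilities at or below the observed probability = 0.021484.
Step 5: alpha = 0.1. reject H0.

n_eff = 10, pos = 9, neg = 1, p = 0.021484, reject H0.


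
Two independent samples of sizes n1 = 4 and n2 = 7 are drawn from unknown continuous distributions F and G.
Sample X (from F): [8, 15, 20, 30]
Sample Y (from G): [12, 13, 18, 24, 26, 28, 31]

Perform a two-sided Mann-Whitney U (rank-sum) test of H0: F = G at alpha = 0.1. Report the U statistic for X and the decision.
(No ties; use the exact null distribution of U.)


Step 1: Combine and sort all 11 observations; assign midranks.
sorted (value, group): (8,X), (12,Y), (13,Y), (15,X), (18,Y), (20,X), (24,Y), (26,Y), (28,Y), (30,X), (31,Y)
ranks: 8->1, 12->2, 13->3, 15->4, 18->5, 20->6, 24->7, 26->8, 28->9, 30->10, 31->11
Step 2: Rank sum for X: R1 = 1 + 4 + 6 + 10 = 21.
Step 3: U_X = R1 - n1(n1+1)/2 = 21 - 4*5/2 = 21 - 10 = 11.
       U_Y = n1*n2 - U_X = 28 - 11 = 17.
Step 4: No ties, so the exact null distribution of U (based on enumerating the C(11,4) = 330 equally likely rank assignments) gives the two-sided p-value.
Step 5: p-value = 0.648485; compare to alpha = 0.1. fail to reject H0.

U_X = 11, p = 0.648485, fail to reject H0 at alpha = 0.1.


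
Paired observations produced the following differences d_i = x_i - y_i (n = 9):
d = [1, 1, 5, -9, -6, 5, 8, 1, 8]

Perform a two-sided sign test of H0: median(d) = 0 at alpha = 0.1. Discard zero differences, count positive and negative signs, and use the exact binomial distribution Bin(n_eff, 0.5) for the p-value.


Step 1: Discard zero differences. Original n = 9; n_eff = number of nonzero differences = 9.
Nonzero differences (with sign): +1, +1, +5, -9, -6, +5, +8, +1, +8
Step 2: Count signs: positive = 7, negative = 2.
Step 3: Under H0: P(positive) = 0.5, so the number of positives S ~ Bin(9, 0.5).
Step 4: Two-sided exact p-value = sum of Bin(9,0.5) probabilities at or below the observed probability = 0.179688.
Step 5: alpha = 0.1. fail to reject H0.

n_eff = 9, pos = 7, neg = 2, p = 0.179688, fail to reject H0.


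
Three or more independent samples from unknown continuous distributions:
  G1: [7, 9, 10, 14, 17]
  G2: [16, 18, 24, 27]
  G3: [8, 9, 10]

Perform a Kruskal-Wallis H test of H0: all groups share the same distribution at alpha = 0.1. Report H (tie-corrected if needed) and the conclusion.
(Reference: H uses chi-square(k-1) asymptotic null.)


Step 1: Combine all N = 12 observations and assign midranks.
sorted (value, group, rank): (7,G1,1), (8,G3,2), (9,G1,3.5), (9,G3,3.5), (10,G1,5.5), (10,G3,5.5), (14,G1,7), (16,G2,8), (17,G1,9), (18,G2,10), (24,G2,11), (27,G2,12)
Step 2: Sum ranks within each group.
R_1 = 26 (n_1 = 5)
R_2 = 41 (n_2 = 4)
R_3 = 11 (n_3 = 3)
Step 3: H = 12/(N(N+1)) * sum(R_i^2/n_i) - 3(N+1)
     = 12/(12*13) * (26^2/5 + 41^2/4 + 11^2/3) - 3*13
     = 0.076923 * 595.783 - 39
     = 6.829487.
Step 4: Ties present; correction factor C = 1 - 12/(12^3 - 12) = 0.993007. Corrected H = 6.829487 / 0.993007 = 6.877582.
Step 5: Under H0, H ~ chi^2(2); p-value = 0.032103.
Step 6: alpha = 0.1. reject H0.

H = 6.8776, df = 2, p = 0.032103, reject H0.


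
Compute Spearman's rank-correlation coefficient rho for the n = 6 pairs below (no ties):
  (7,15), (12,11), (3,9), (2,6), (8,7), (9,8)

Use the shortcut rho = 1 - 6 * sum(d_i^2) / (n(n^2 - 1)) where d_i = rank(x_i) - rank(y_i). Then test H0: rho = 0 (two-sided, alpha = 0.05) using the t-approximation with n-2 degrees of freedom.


Step 1: Rank x and y separately (midranks; no ties here).
rank(x): 7->3, 12->6, 3->2, 2->1, 8->4, 9->5
rank(y): 15->6, 11->5, 9->4, 6->1, 7->2, 8->3
Step 2: d_i = R_x(i) - R_y(i); compute d_i^2.
  (3-6)^2=9, (6-5)^2=1, (2-4)^2=4, (1-1)^2=0, (4-2)^2=4, (5-3)^2=4
sum(d^2) = 22.
Step 3: rho = 1 - 6*22 / (6*(6^2 - 1)) = 1 - 132/210 = 0.371429.
Step 4: Under H0, t = rho * sqrt((n-2)/(1-rho^2)) = 0.8001 ~ t(4).
Step 5: Two-sided p-value from the t-distribution with 4 df = 0.468478.
Step 6: alpha = 0.05. fail to reject H0.

rho = 0.3714, p = 0.468478, fail to reject H0 at alpha = 0.05.


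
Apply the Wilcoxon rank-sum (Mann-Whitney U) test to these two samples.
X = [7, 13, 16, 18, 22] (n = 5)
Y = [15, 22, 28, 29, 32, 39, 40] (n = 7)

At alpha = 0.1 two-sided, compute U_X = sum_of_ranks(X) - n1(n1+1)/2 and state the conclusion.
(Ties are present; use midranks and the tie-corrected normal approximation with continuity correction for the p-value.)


Step 1: Combine and sort all 12 observations; assign midranks.
sorted (value, group): (7,X), (13,X), (15,Y), (16,X), (18,X), (22,X), (22,Y), (28,Y), (29,Y), (32,Y), (39,Y), (40,Y)
ranks: 7->1, 13->2, 15->3, 16->4, 18->5, 22->6.5, 22->6.5, 28->8, 29->9, 32->10, 39->11, 40->12
Step 2: Rank sum for X: R1 = 1 + 2 + 4 + 5 + 6.5 = 18.5.
Step 3: U_X = R1 - n1(n1+1)/2 = 18.5 - 5*6/2 = 18.5 - 15 = 3.5.
       U_Y = n1*n2 - U_X = 35 - 3.5 = 31.5.
Step 4: Ties are present, so use the tie-corrected normal approximation (with continuity correction) for the p-value.
Step 5: p-value = 0.028075; compare to alpha = 0.1. reject H0.

U_X = 3.5, p = 0.028075, reject H0 at alpha = 0.1.


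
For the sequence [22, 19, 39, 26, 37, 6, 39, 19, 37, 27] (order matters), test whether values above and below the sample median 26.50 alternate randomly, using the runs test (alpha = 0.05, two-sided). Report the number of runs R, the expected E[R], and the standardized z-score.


Step 1: Compute median = 26.50; label A = above, B = below.
Labels in order: BBABABABAA  (n_A = 5, n_B = 5)
Step 2: Count runs R = 8.
Step 3: Under H0 (random ordering), E[R] = 2*n_A*n_B/(n_A+n_B) + 1 = 2*5*5/10 + 1 = 6.0000.
        Var[R] = 2*n_A*n_B*(2*n_A*n_B - n_A - n_B) / ((n_A+n_B)^2 * (n_A+n_B-1)) = 2000/900 = 2.2222.
        SD[R] = 1.4907.
Step 4: Continuity-corrected z = (R - 0.5 - E[R]) / SD[R] = (8 - 0.5 - 6.0000) / 1.4907 = 1.0062.
Step 5: Two-sided p-value via normal approximation = 2*(1 - Phi(|z|)) = 0.314305.
Step 6: alpha = 0.05. fail to reject H0.

R = 8, z = 1.0062, p = 0.314305, fail to reject H0.


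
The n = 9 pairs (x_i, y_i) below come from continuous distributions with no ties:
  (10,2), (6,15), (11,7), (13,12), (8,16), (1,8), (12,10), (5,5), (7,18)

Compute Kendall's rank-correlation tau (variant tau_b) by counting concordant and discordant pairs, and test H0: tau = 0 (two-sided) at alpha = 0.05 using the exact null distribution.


Step 1: Enumerate the 36 unordered pairs (i,j) with i<j and classify each by sign(x_j-x_i) * sign(y_j-y_i).
  (1,2):dx=-4,dy=+13->D; (1,3):dx=+1,dy=+5->C; (1,4):dx=+3,dy=+10->C; (1,5):dx=-2,dy=+14->D
  (1,6):dx=-9,dy=+6->D; (1,7):dx=+2,dy=+8->C; (1,8):dx=-5,dy=+3->D; (1,9):dx=-3,dy=+16->D
  (2,3):dx=+5,dy=-8->D; (2,4):dx=+7,dy=-3->D; (2,5):dx=+2,dy=+1->C; (2,6):dx=-5,dy=-7->C
  (2,7):dx=+6,dy=-5->D; (2,8):dx=-1,dy=-10->C; (2,9):dx=+1,dy=+3->C; (3,4):dx=+2,dy=+5->C
  (3,5):dx=-3,dy=+9->D; (3,6):dx=-10,dy=+1->D; (3,7):dx=+1,dy=+3->C; (3,8):dx=-6,dy=-2->C
  (3,9):dx=-4,dy=+11->D; (4,5):dx=-5,dy=+4->D; (4,6):dx=-12,dy=-4->C; (4,7):dx=-1,dy=-2->C
  (4,8):dx=-8,dy=-7->C; (4,9):dx=-6,dy=+6->D; (5,6):dx=-7,dy=-8->C; (5,7):dx=+4,dy=-6->D
  (5,8):dx=-3,dy=-11->C; (5,9):dx=-1,dy=+2->D; (6,7):dx=+11,dy=+2->C; (6,8):dx=+4,dy=-3->D
  (6,9):dx=+6,dy=+10->C; (7,8):dx=-7,dy=-5->C; (7,9):dx=-5,dy=+8->D; (8,9):dx=+2,dy=+13->C
Step 2: C = 19, D = 17, total pairs = 36.
Step 3: tau = (C - D)/(n(n-1)/2) = (19 - 17)/36 = 0.055556.
Step 4: Exact two-sided p-value (enumerate n! = 362880 permutations of y under H0): p = 0.919455.
Step 5: alpha = 0.05. fail to reject H0.

tau_b = 0.0556 (C=19, D=17), p = 0.919455, fail to reject H0.


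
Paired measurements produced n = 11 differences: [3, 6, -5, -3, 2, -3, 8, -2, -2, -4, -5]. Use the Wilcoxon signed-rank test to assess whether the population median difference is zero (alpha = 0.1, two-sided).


Step 1: Drop any zero differences (none here) and take |d_i|.
|d| = [3, 6, 5, 3, 2, 3, 8, 2, 2, 4, 5]
Step 2: Midrank |d_i| (ties get averaged ranks).
ranks: |3|->5, |6|->10, |5|->8.5, |3|->5, |2|->2, |3|->5, |8|->11, |2|->2, |2|->2, |4|->7, |5|->8.5
Step 3: Attach original signs; sum ranks with positive sign and with negative sign.
W+ = 5 + 10 + 2 + 11 = 28
W- = 8.5 + 5 + 5 + 2 + 2 + 7 + 8.5 = 38
(Check: W+ + W- = 66 should equal n(n+1)/2 = 66.)
Step 4: Test statistic W = min(W+, W-) = 28.
Step 5: Ties in |d|, so use the tie-corrected normal approximation.
        E[W] = n(n+1)/4 = 11*12/4 = 33.
        Tie groups: |d|=2 (t=3), |d|=3 (t=3), |d|=5 (t=2); sum(t^3 - t) = 54.
        Var[W] = n(n+1)(2n+1)/24 - sum(t^3-t)/48 = 3036/24 - 54/48 = 125.375.
        z = (W - E[W]) / sqrt(Var[W]) = (28 - 33) / 11.1971 = -0.4465.
        Two-sided p = 2*Phi(z) = 0.655204.
Step 6: alpha = 0.1. fail to reject H0.

W+ = 28, W- = 38, W = min = 28, p = 0.655204, fail to reject H0.


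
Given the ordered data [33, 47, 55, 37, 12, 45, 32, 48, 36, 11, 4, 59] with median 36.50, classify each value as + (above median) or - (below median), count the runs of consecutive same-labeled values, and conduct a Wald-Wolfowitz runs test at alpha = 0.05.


Step 1: Compute median = 36.50; label A = above, B = below.
Labels in order: BAAABABABBBA  (n_A = 6, n_B = 6)
Step 2: Count runs R = 8.
Step 3: Under H0 (random ordering), E[R] = 2*n_A*n_B/(n_A+n_B) + 1 = 2*6*6/12 + 1 = 7.0000.
        Var[R] = 2*n_A*n_B*(2*n_A*n_B - n_A - n_B) / ((n_A+n_B)^2 * (n_A+n_B-1)) = 4320/1584 = 2.7273.
        SD[R] = 1.6514.
Step 4: Continuity-corrected z = (R - 0.5 - E[R]) / SD[R] = (8 - 0.5 - 7.0000) / 1.6514 = 0.3028.
Step 5: Two-sided p-value via normal approximation = 2*(1 - Phi(|z|)) = 0.762069.
Step 6: alpha = 0.05. fail to reject H0.

R = 8, z = 0.3028, p = 0.762069, fail to reject H0.


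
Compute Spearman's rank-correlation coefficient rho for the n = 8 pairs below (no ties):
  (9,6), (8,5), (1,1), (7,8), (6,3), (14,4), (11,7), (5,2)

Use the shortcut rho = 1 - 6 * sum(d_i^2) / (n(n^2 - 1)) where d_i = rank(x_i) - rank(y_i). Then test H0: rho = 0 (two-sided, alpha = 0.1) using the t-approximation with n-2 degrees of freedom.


Step 1: Rank x and y separately (midranks; no ties here).
rank(x): 9->6, 8->5, 1->1, 7->4, 6->3, 14->8, 11->7, 5->2
rank(y): 6->6, 5->5, 1->1, 8->8, 3->3, 4->4, 7->7, 2->2
Step 2: d_i = R_x(i) - R_y(i); compute d_i^2.
  (6-6)^2=0, (5-5)^2=0, (1-1)^2=0, (4-8)^2=16, (3-3)^2=0, (8-4)^2=16, (7-7)^2=0, (2-2)^2=0
sum(d^2) = 32.
Step 3: rho = 1 - 6*32 / (8*(8^2 - 1)) = 1 - 192/504 = 0.619048.
Step 4: Under H0, t = rho * sqrt((n-2)/(1-rho^2)) = 1.9308 ~ t(6).
Step 5: Two-sided p-value from the t-distribution with 6 df = 0.101733.
Step 6: alpha = 0.1. fail to reject H0.

rho = 0.6190, p = 0.101733, fail to reject H0 at alpha = 0.1.
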